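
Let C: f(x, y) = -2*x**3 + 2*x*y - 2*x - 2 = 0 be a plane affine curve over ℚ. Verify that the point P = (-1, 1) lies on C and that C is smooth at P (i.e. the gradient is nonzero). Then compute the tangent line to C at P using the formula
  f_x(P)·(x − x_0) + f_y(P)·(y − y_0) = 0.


Tangent line at P: -6*x - 2*y - 4 = 0.

Step 1: f(-1, 1) = 0, so P lies on C.
Step 2: partial derivatives
  f_x(x, y) = -6*x**2 + 2*y - 2, f_y(x, y) = 2*x.
  f_x(P) = -6, f_y(P) = -2 (gradient nonzero, so P is smooth).
Step 3: tangent line at P: -6·(x − -1) + -2·(y − 1) = 0.
Expanding: -6*x - 2*y - 4 = 0.


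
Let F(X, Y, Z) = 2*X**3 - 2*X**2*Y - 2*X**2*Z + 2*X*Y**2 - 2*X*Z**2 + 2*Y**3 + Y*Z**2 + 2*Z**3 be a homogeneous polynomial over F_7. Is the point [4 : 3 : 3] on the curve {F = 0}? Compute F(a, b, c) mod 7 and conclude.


F(4,3,3) ≡ 1 (mod 7); P is NOT on the curve.

Evaluate F(4, 3, 3) term-by-term (mod 7).
  2*X**3 ↦ 2·64·1·1 = 128
  -2*X**2*Y ↦ -2·16·3·1 = -96
  -2*X**2*Z ↦ -2·16·1·3 = -96
  2*X*Y**2 ↦ 2·4·9·1 = 72
  -2*X*Z**2 ↦ -2·4·1·9 = -72
  2*Y**3 ↦ 2·1·27·1 = 54
  Y*Z**2 ↦ 1·1·3·9 = 27
  2*Z**3 ↦ 2·1·1·27 = 54
Sum: F(4, 3, 3) = (128) + (-96) + (-96) + (72) + (-72) + (54) + (27) + (54) = 71.
Reducing mod 7: 71 ≡ 1 (mod 7).
Since F(a, b, c) ≡ 1 ≠ 0 (mod 7), P does NOT lie on the curve.


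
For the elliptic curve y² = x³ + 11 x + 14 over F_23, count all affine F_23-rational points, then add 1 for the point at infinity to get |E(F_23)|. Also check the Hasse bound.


Affine points = {(1, 7), (1, 16), (8, 4), (8, 19), (13, 10), (13, 13), (15, 9), (15, 14), (16, 10), (16, 13), (17, 10), (17, 13), (18, 8), (18, 15), (20, 0), (22, 5), (22, 18)}; affine count = 17; |E(F_23)| = 18.

Discriminant check: Δ ∝ 4a³ + 27b² = 4·11³ + 27·14² = 4·1331 + 27·196 ≡ 13 (mod 23). Nonzero ⇒ E is nonsingular.
For each x ∈ F_23, compute rhs = x³ + 11·x + 14 mod 23, then count y ∈ F_23 with y² ≡ rhs.
  x = 0: rhs = 14, matching y values: none (0 points).
  x = 1: rhs = 3, matching y values: 7, 16 (2 points).
  x = 2: rhs = 21, matching y values: none (0 points).
  x = 3: rhs = 5, matching y values: none (0 points).
  x = 4: rhs = 7, matching y values: none (0 points).
  x = 5: rhs = 10, matching y values: none (0 points).
  x = 6: rhs = 20, matching y values: none (0 points).
  x = 7: rhs = 20, matching y values: none (0 points).
  x = 8: rhs = 16, matching y values: 4, 19 (2 points).
  x = 9: rhs = 14, matching y values: none (0 points).
  x = 10: rhs = 20, matching y values: none (0 points).
  x = 11: rhs = 17, matching y values: none (0 points).
  x = 12: rhs = 11, matching y values: none (0 points).
  x = 13: rhs = 8, matching y values: 10, 13 (2 points).
  x = 14: rhs = 14, matching y values: none (0 points).
  x = 15: rhs = 12, matching y values: 9, 14 (2 points).
  x = 16: rhs = 8, matching y values: 10, 13 (2 points).
  x = 17: rhs = 8, matching y values: 10, 13 (2 points).
  x = 18: rhs = 18, matching y values: 8, 15 (2 points).
  x = 19: rhs = 21, matching y values: none (0 points).
  x = 20: rhs = 0, matching y values: 0 (1 points).
  x = 21: rhs = 7, matching y values: none (0 points).
  x = 22: rhs = 2, matching y values: 5, 18 (2 points).
Total affine count: 17.
Full point count |E(F_23)| = 17 + 1 = 18.
Hasse bound: |18 − (23+1)| = |-6| = 6 ≤ 2√23 ≈ 9.5917 ✓.


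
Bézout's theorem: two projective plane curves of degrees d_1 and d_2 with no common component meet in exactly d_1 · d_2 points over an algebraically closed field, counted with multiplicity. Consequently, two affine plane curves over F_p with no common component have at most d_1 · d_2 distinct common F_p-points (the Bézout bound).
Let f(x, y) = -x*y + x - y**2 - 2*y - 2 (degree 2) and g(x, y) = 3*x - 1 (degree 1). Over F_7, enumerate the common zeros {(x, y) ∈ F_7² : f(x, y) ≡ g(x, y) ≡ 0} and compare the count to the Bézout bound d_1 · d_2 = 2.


Common zeros: ∅; count = 0; Bézout bound = 2.

deg(f) = 2, deg(g) = 1, so Bézout bound = 2.
Scan x ∈ F_7. For each x, list the y ∈ F_7 with f(x, y) ≡ 0 and those with g(x, y) ≡ 0 (mod 7); the common zeros in that column are the intersection.
  x = 0: f ≡ 0 at y ∈ ∅; g ≡ 0 at y ∈ ∅; common: ∅.
  x = 1: f ≡ 0 at y ∈ ∅; g ≡ 0 at y ∈ ∅; common: ∅.
  x = 2: f ≡ 0 at y ∈ {0, 3}; g ≡ 0 at y ∈ ∅; common: ∅.
  x = 3: f ≡ 0 at y ∈ {4, 5}; g ≡ 0 at y ∈ ∅; common: ∅.
  x = 4: f ≡ 0 at y ∈ {2, 6}; g ≡ 0 at y ∈ ∅; common: ∅.
  x = 5: f ≡ 0 at y ∈ ∅; g ≡ 0 at y ∈ {0, 1, 2, 3, 4, 5, 6}; common: ∅.
  x = 6: f ≡ 0 at y ∈ ∅; g ≡ 0 at y ∈ ∅; common: ∅.
Collecting: common zeros = ∅, so the count is 0.
Comparison with the Bézout bound: 0 ≤ 2 = deg(f)·deg(g), as expected for curves with no common component (the affine F_7-count falls short of the bound because intersections may lie at infinity, over extension fields, or carry multiplicity).


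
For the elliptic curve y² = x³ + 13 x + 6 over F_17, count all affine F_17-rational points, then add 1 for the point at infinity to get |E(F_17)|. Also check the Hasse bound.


Affine points = {(3, 2), (3, 15), (5, 3), (5, 14), (7, 7), (7, 10), (9, 6), (9, 11), (11, 1), (11, 16), (13, 3), (13, 14), (14, 5), (14, 12), (16, 3), (16, 14)}; affine count = 16; |E(F_17)| = 17.

Discriminant check: Δ ∝ 4a³ + 27b² = 4·13³ + 27·6² = 4·2197 + 27·36 ≡ 2 (mod 17). Nonzero ⇒ E is nonsingular.
For each x ∈ F_17, compute rhs = x³ + 13·x + 6 mod 17, then count y ∈ F_17 with y² ≡ rhs.
  x = 0: rhs = 6, matching y values: none (0 points).
  x = 1: rhs = 3, matching y values: none (0 points).
  x = 2: rhs = 6, matching y values: none (0 points).
  x = 3: rhs = 4, matching y values: 2, 15 (2 points).
  x = 4: rhs = 3, matching y values: none (0 points).
  x = 5: rhs = 9, matching y values: 3, 14 (2 points).
  x = 6: rhs = 11, matching y values: none (0 points).
  x = 7: rhs = 15, matching y values: 7, 10 (2 points).
  x = 8: rhs = 10, matching y values: none (0 points).
  x = 9: rhs = 2, matching y values: 6, 11 (2 points).
  x = 10: rhs = 14, matching y values: none (0 points).
  x = 11: rhs = 1, matching y values: 1, 16 (2 points).
  x = 12: rhs = 3, matching y values: none (0 points).
  x = 13: rhs = 9, matching y values: 3, 14 (2 points).
  x = 14: rhs = 8, matching y values: 5, 12 (2 points).
  x = 15: rhs = 6, matching y values: none (0 points).
  x = 16: rhs = 9, matching y values: 3, 14 (2 points).
Total affine count: 16.
Full point count |E(F_17)| = 16 + 1 = 17.
Hasse bound: |17 − (17+1)| = |-1| = 1 ≤ 2√17 ≈ 8.2462 ✓.


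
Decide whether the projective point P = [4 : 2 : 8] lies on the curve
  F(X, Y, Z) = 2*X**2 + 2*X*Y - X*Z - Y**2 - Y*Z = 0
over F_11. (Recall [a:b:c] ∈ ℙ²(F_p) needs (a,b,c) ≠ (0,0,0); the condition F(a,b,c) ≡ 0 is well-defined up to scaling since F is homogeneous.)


F(4,2,8) ≡ 7 (mod 11); P is NOT on the curve.

Evaluate F(4, 2, 8) term-by-term (mod 11).
  2*X**2 ↦ 2·16·1·1 = 32
  2*X*Y ↦ 2·4·2·1 = 16
  -X*Z ↦ -1·4·1·8 = -32
  -Y**2 ↦ -1·1·4·1 = -4
  -Y*Z ↦ -1·1·2·8 = -16
Sum: F(4, 2, 8) = (32) + (16) + (-32) + (-4) + (-16) = -4.
Reducing mod 11: -4 ≡ 7 (mod 11).
Since F(a, b, c) ≡ 7 ≠ 0 (mod 11), P does NOT lie on the curve.


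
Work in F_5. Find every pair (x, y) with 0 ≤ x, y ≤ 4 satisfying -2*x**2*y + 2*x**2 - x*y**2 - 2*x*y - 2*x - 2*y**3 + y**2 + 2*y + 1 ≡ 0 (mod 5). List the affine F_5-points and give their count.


Affine F_5-points: {(1, 4), (2, 0), (2, 2), (3, 2), (3, 3), (3, 4), (4, 0), (4, 3)}; count = 8.

For each of the 25 pairs (x, y) ∈ F_5², evaluate f(x, y) mod 5. Record the zeros.
  x = 0: [0↦1, 1↦2, 2↦3, 3↦2, 4↦2]  zeros at y ∈ ∅
  x = 1: [0↦1, 1↦2, 2↦1, 3↦1, 4↦0]  zeros at y ∈ {4}
  x = 2: [0↦0, 1↦2, 2↦0, 3↦2, 4↦1]  zeros at y ∈ {0, 2}
  x = 3: [0↦3, 1↦2, 2↦0, 3↦0, 4↦0]  zeros at y ∈ {2, 3, 4}
  x = 4: [0↦0, 1↦2, 2↦1, 3↦0, 4↦2]  zeros at y ∈ {0, 3}
Collecting zeros: affine points = {(1, 4), (2, 0), (2, 2), (3, 2), (3, 3), (3, 4), (4, 0), (4, 3)}.
Total count |C(F_5)_aff| = 8.


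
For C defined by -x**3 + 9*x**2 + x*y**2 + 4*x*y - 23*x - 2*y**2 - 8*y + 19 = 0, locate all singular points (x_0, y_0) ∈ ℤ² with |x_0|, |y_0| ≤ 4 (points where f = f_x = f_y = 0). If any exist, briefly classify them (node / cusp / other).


Singular points: {(3, -2)}; classification: cusp.

Compute partial derivatives:
  f_x = -3*x**2 + 18*x + y**2 + 4*y - 23.
  f_y = 2*x*y + 4*x - 4*y - 8.
Scan x_0 ∈ {−4, ..., 4}. For each x_0, f_y(x_0, y) is a polynomial in y; find its integer roots y ∈ {−4, ..., 4}, then test f_x and f at those candidates.
  x = -4: f_y(-4, y) = -12*y - 24; vanishes at y ∈ {-2}. (-4, -2): f_x = -147 ≠ 0.
  x = -3: f_y(-3, y) = -10*y - 20; vanishes at y ∈ {-2}. (-3, -2): f_x = -108 ≠ 0.
  x = -2: f_y(-2, y) = -8*y - 16; vanishes at y ∈ {-2}. (-2, -2): f_x = -75 ≠ 0.
  x = -1: f_y(-1, y) = -6*y - 12; vanishes at y ∈ {-2}. (-1, -2): f_x = -48 ≠ 0.
  x = 0: f_y(0, y) = -4*y - 8; vanishes at y ∈ {-2}. (0, -2): f_x = -27 ≠ 0.
  x = 1: f_y(1, y) = -2*y - 4; vanishes at y ∈ {-2}. (1, -2): f_x = -12 ≠ 0.
  x = 2: f_y(2, y) = 0; vanishes at y ∈ {-4, -3, -2, -1, 0, 1, 2, 3, 4}. (2, -4): f_x = 1 ≠ 0; (2, -3): f_x = -2 ≠ 0; (2, -2): f_x = -3 ≠ 0; (2, -1): f_x = -2 ≠ 0; (2, 0): f_x = 1 ≠ 0; (2, 1): f_x = 6 ≠ 0; (2, 2): f_x = 13 ≠ 0; (2, 3): f_x = 22 ≠ 0; (2, 4): f_x = 33 ≠ 0.
  x = 3: f_y(3, y) = 2*y + 4; vanishes at y ∈ {-2}. (3, -2): f_x = 0, f = 0 — SINGULAR.
  x = 4: f_y(4, y) = 4*y + 8; vanishes at y ∈ {-2}. (4, -2): f_x = -3 ≠ 0.
Only singular point on the grid: (3, -2).
Classify: substitute x = 3 + u, y = -2 + v and expand: f = -u**3 + u*v**2 + v**2.
No constant or linear terms (consistent with a singular point). Quadratic part: v**2. Cubic part: -u**3 + u*v**2.
The quadratic part v**2 is a perfect square, so there is a single (double) tangent line v = 0, i.e. y = -2. Restricting the cubic part to that line (v = 0) leaves -u**3 ≠ 0, so f is not divisible by v and the branch is v² ≈ u**3 to lowest order — this is a cusp.
Classification: cusp.


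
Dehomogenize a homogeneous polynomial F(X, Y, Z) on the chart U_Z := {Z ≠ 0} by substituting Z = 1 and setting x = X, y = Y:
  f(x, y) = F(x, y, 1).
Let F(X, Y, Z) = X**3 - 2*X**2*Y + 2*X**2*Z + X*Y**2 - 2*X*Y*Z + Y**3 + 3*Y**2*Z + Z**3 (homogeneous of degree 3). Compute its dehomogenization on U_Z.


f(x, y) = x**3 - 2*x**2*y + 2*x**2 + x*y**2 - 2*x*y + y**3 + 3*y**2 + 1

On U_Z we set Z = 1. Each monomial c·X^i·Y^j·Z^k in F becomes c·x^i·y^j·1^k = c·x^i·y^j.
Substituting Z = 1: F(X, Y, 1) = x**3 - 2*x**2*y + 2*x**2 + x*y**2 - 2*x*y + y**3 + 3*y**2 + 1.
Note: deg(f) ≤ deg(F) = 3; strict inequality happens when F is divisible by Z (lost terms).


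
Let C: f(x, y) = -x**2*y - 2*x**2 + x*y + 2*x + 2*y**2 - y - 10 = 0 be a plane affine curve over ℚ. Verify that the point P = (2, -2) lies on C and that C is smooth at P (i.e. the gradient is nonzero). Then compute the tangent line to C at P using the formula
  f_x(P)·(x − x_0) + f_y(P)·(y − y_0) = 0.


Tangent line at P: -11*y - 22 = 0.

Step 1: f(2, -2) = 0, so P lies on C.
Step 2: partial derivatives
  f_x(x, y) = -2*x*y - 4*x + y + 2, f_y(x, y) = -x**2 + x + 4*y - 1.
  f_x(P) = 0, f_y(P) = -11 (gradient nonzero, so P is smooth).
Step 3: tangent line at P: 0·(x − 2) + -11·(y − -2) = 0.
Expanding: -11*y - 22 = 0.


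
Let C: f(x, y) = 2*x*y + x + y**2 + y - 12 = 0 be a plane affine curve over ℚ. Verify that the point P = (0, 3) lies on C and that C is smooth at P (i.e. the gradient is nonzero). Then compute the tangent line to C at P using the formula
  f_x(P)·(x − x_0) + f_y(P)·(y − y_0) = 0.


Tangent line at P: 7*x + 7*y - 21 = 0.

Step 1: f(0, 3) = 0, so P lies on C.
Step 2: partial derivatives
  f_x(x, y) = 2*y + 1, f_y(x, y) = 2*x + 2*y + 1.
  f_x(P) = 7, f_y(P) = 7 (gradient nonzero, so P is smooth).
Step 3: tangent line at P: 7·(x − 0) + 7·(y − 3) = 0.
Expanding: 7*x + 7*y - 21 = 0.


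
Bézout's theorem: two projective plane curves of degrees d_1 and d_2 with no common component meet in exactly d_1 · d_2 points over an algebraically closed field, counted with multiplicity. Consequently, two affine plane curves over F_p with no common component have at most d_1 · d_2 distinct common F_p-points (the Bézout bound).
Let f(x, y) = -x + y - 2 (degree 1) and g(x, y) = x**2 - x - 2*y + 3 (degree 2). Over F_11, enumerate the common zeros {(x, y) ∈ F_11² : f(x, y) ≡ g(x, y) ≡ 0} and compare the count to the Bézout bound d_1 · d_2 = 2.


Common zeros: ∅; count = 0; Bézout bound = 2.

deg(f) = 1, deg(g) = 2, so Bézout bound = 2.
Scan x ∈ F_11. For each x, list the y ∈ F_11 with f(x, y) ≡ 0 and those with g(x, y) ≡ 0 (mod 11); the common zeros in that column are the intersection.
  x = 0: f ≡ 0 at y ∈ {2}; g ≡ 0 at y ∈ {7}; common: ∅.
  x = 1: f ≡ 0 at y ∈ {3}; g ≡ 0 at y ∈ {7}; common: ∅.
  x = 2: f ≡ 0 at y ∈ {4}; g ≡ 0 at y ∈ {8}; common: ∅.
  x = 3: f ≡ 0 at y ∈ {5}; g ≡ 0 at y ∈ {10}; common: ∅.
  x = 4: f ≡ 0 at y ∈ {6}; g ≡ 0 at y ∈ {2}; common: ∅.
  x = 5: f ≡ 0 at y ∈ {7}; g ≡ 0 at y ∈ {6}; common: ∅.
  x = 6: f ≡ 0 at y ∈ {8}; g ≡ 0 at y ∈ {0}; common: ∅.
  x = 7: f ≡ 0 at y ∈ {9}; g ≡ 0 at y ∈ {6}; common: ∅.
  x = 8: f ≡ 0 at y ∈ {10}; g ≡ 0 at y ∈ {2}; common: ∅.
  x = 9: f ≡ 0 at y ∈ {0}; g ≡ 0 at y ∈ {10}; common: ∅.
  x = 10: f ≡ 0 at y ∈ {1}; g ≡ 0 at y ∈ {8}; common: ∅.
Collecting: common zeros = ∅, so the count is 0.
Comparison with the Bézout bound: 0 ≤ 2 = deg(f)·deg(g), as expected for curves with no common component (the affine F_11-count falls short of the bound because intersections may lie at infinity, over extension fields, or carry multiplicity).


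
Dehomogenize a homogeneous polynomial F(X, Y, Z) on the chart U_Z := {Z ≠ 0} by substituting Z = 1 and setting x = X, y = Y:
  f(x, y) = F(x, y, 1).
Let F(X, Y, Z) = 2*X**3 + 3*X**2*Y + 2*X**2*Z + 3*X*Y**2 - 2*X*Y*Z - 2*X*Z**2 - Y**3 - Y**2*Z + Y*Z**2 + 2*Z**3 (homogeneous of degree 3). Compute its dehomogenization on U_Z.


f(x, y) = 2*x**3 + 3*x**2*y + 2*x**2 + 3*x*y**2 - 2*x*y - 2*x - y**3 - y**2 + y + 2

On U_Z we set Z = 1. Each monomial c·X^i·Y^j·Z^k in F becomes c·x^i·y^j·1^k = c·x^i·y^j.
Substituting Z = 1: F(X, Y, 1) = 2*x**3 + 3*x**2*y + 2*x**2 + 3*x*y**2 - 2*x*y - 2*x - y**3 - y**2 + y + 2.
Note: deg(f) ≤ deg(F) = 3; strict inequality happens when F is divisible by Z (lost terms).


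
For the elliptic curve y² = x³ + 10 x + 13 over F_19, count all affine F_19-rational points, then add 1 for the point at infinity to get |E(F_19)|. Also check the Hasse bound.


Affine points = {(1, 9), (1, 10), (5, 6), (5, 13), (6, 2), (6, 17), (8, 4), (8, 15), (10, 7), (10, 12), (14, 3), (14, 16), (15, 2), (15, 17), (17, 2), (17, 17)}; affine count = 16; |E(F_19)| = 17.

Discriminant check: Δ ∝ 4a³ + 27b² = 4·10³ + 27·13² = 4·1000 + 27·169 ≡ 13 (mod 19). Nonzero ⇒ E is nonsingular.
For each x ∈ F_19, compute rhs = x³ + 10·x + 13 mod 19, then count y ∈ F_19 with y² ≡ rhs.
  x = 0: rhs = 13, matching y values: none (0 points).
  x = 1: rhs = 5, matching y values: 9, 10 (2 points).
  x = 2: rhs = 3, matching y values: none (0 points).
  x = 3: rhs = 13, matching y values: none (0 points).
  x = 4: rhs = 3, matching y values: none (0 points).
  x = 5: rhs = 17, matching y values: 6, 13 (2 points).
  x = 6: rhs = 4, matching y values: 2, 17 (2 points).
  x = 7: rhs = 8, matching y values: none (0 points).
  x = 8: rhs = 16, matching y values: 4, 15 (2 points).
  x = 9: rhs = 15, matching y values: none (0 points).
  x = 10: rhs = 11, matching y values: 7, 12 (2 points).
  x = 11: rhs = 10, matching y values: none (0 points).
  x = 12: rhs = 18, matching y values: none (0 points).
  x = 13: rhs = 3, matching y values: none (0 points).
  x = 14: rhs = 9, matching y values: 3, 16 (2 points).
  x = 15: rhs = 4, matching y values: 2, 17 (2 points).
  x = 16: rhs = 13, matching y values: none (0 points).
  x = 17: rhs = 4, matching y values: 2, 17 (2 points).
  x = 18: rhs = 2, matching y values: none (0 points).
Total affine count: 16.
Full point count |E(F_19)| = 16 + 1 = 17.
Hasse bound: |17 − (19+1)| = |-3| = 3 ≤ 2√19 ≈ 8.7178 ✓.


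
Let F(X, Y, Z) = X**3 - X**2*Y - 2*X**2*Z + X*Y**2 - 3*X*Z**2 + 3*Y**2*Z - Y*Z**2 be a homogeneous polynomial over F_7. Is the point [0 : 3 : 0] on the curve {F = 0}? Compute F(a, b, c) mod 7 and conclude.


F(0,3,0) ≡ 0 (mod 7); P is on the curve.

Evaluate F(0, 3, 0) term-by-term (mod 7).
  X**3 ↦ 1·0·1·1 = 0
  -X**2*Y ↦ -1·0·3·1 = 0
  -2*X**2*Z ↦ -2·0·1·0 = 0
  X*Y**2 ↦ 1·0·9·1 = 0
  -3*X*Z**2 ↦ -3·0·1·0 = 0
  3*Y**2*Z ↦ 3·1·9·0 = 0
  -Y*Z**2 ↦ -1·1·3·0 = 0
Sum: F(0, 3, 0) = (0) + (0) + (0) + (0) + (0) + (0) + (0) = 0.
Reducing mod 7: 0 ≡ 0 (mod 7).
Since F(a, b, c) ≡ 0 (mod 7), P lies on the curve.


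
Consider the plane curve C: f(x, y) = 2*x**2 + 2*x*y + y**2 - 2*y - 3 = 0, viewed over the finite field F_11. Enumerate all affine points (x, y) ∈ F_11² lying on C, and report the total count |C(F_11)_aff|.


Affine F_11-points: {(0, 3), (0, 10), (1, 1), (1, 10), (3, 9), (6, 6), (8, 3), (8, 5), (9, 1), (9, 5), (10, 6), (10, 9)}; count = 12.

For each of the 121 pairs (x, y) ∈ F_11², evaluate f(x, y) mod 11. Record the zeros.
  x = 0: [0↦8, 1↦7, 2↦8, 3↦0, 4↦5, 5↦1, 6↦10, 7↦10, 8↦1, 9↦5, 10↦0]  zeros at y ∈ {3, 10}
  x = 1: [0↦10, 1↦0, 2↦3, 3↦8, 4↦4, 5↦2, 6↦2, 7↦4, 8↦8, 9↦3, 10↦0]  zeros at y ∈ {1, 10}
  x = 2: [0↦5, 1↦8, 2↦2, 3↦9, 4↦7, 5↦7, 6↦9, 7↦2, 8↦8, 9↦5, 10↦4]  zeros at y ∈ ∅
  x = 3: [0↦4, 1↦9, 2↦5, 3↦3, 4↦3, 5↦5, 6↦9, 7↦4, 8↦1, 9↦0, 10↦1]  zeros at y ∈ {9}
  x = 4: [0↦7, 1↦3, 2↦1, 3↦1, 4↦3, 5↦7, 6↦2, 7↦10, 8↦9, 9↦10, 10↦2]  zeros at y ∈ ∅
  x = 5: [0↦3, 1↦1, 2↦1, 3↦3, 4↦7, 5↦2, 6↦10, 7↦9, 8↦10, 9↦2, 10↦7]  zeros at y ∈ ∅
  x = 6: [0↦3, 1↦3, 2↦5, 3↦9, 4↦4, 5↦1, 6↦0, 7↦1, 8↦4, 9↦9, 10↦5]  zeros at y ∈ {6}
  x = 7: [0↦7, 1↦9, 2↦2, 3↦8, 4↦5, 5↦4, 6↦5, 7↦8, 8↦2, 9↦9, 10↦7]  zeros at y ∈ ∅
  x = 8: [0↦4, 1↦8, 2↦3, 3↦0, 4↦10, 5↦0, 6↦3, 7↦8, 8↦4, 9↦2, 10↦2]  zeros at y ∈ {3, 5}
  x = 9: [0↦5, 1↦0, 2↦8, 3↦7, 4↦8, 5↦0, 6↦5, 7↦1, 8↦10, 9↦10, 10↦1]  zeros at y ∈ {1, 5}
  x = 10: [0↦10, 1↦7, 2↦6, 3↦7, 4↦10, 5↦4, 6↦0, 7↦9, 8↦9, 9↦0, 10↦4]  zeros at y ∈ {6, 9}
Collecting zeros: affine points = {(0, 3), (0, 10), (1, 1), (1, 10), (3, 9), (6, 6), (8, 3), (8, 5), (9, 1), (9, 5), (10, 6), (10, 9)}.
Total count |C(F_11)_aff| = 12.


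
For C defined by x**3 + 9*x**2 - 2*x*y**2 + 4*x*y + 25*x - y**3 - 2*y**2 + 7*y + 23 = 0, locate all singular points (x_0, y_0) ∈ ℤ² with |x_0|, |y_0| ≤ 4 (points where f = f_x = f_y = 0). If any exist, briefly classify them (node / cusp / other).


Singular points: {(-3, 1)}; classification: cusp.

Compute partial derivatives:
  f_x = 3*x**2 + 18*x - 2*y**2 + 4*y + 25.
  f_y = -4*x*y + 4*x - 3*y**2 - 4*y + 7.
Scan x_0 ∈ {−4, ..., 4}. For each x_0, f_y(x_0, y) is a polynomial in y; find its integer roots y ∈ {−4, ..., 4}, then test f_x and f at those candidates.
  x = -4: f_y(-4, y) = -3*y**2 + 12*y - 9; vanishes at y ∈ {1, 3}. (-4, 1): f_x = 3 ≠ 0; (-4, 3): f_x = -5 ≠ 0.
  x = -3: f_y(-3, y) = -3*y**2 + 8*y - 5; vanishes at y ∈ {1}. (-3, 1): f_x = 0, f = 0 — SINGULAR.
  x = -2: f_y(-2, y) = -3*y**2 + 4*y - 1; vanishes at y ∈ {1}. (-2, 1): f_x = 3 ≠ 0.
  x = -1: f_y(-1, y) = 3 - 3*y**2; vanishes at y ∈ {-1, 1}. (-1, -1): f_x = 4 ≠ 0; (-1, 1): f_x = 12 ≠ 0.
  x = 0: f_y(0, y) = -3*y**2 - 4*y + 7; vanishes at y ∈ {1}. (0, 1): f_x = 27 ≠ 0.
  x = 1: f_y(1, y) = -3*y**2 - 8*y + 11; vanishes at y ∈ {1}. (1, 1): f_x = 48 ≠ 0.
  x = 2: f_y(2, y) = -3*y**2 - 12*y + 15; vanishes at y ∈ {1}. (2, 1): f_x = 75 ≠ 0.
  x = 3: f_y(3, y) = -3*y**2 - 16*y + 19; vanishes at y ∈ {1}. (3, 1): f_x = 108 ≠ 0.
  x = 4: f_y(4, y) = -3*y**2 - 20*y + 23; vanishes at y ∈ {1}. (4, 1): f_x = 147 ≠ 0.
Only singular point on the grid: (-3, 1).
Classify: substitute x = -3 + u, y = 1 + v and expand: f = u**3 - 2*u*v**2 - v**3 + v**2.
No constant or linear terms (consistent with a singular point). Quadratic part: v**2. Cubic part: u**3 - 2*u*v**2 - v**3.
The quadratic part v**2 is a perfect square, so there is a single (double) tangent line v = 0, i.e. y = 1. Restricting the cubic part to that line (v = 0) leaves u**3 ≠ 0, so f is not divisible by v and the branch is v² ≈ -u**3 to lowest order — this is a cusp.
Classification: cusp.


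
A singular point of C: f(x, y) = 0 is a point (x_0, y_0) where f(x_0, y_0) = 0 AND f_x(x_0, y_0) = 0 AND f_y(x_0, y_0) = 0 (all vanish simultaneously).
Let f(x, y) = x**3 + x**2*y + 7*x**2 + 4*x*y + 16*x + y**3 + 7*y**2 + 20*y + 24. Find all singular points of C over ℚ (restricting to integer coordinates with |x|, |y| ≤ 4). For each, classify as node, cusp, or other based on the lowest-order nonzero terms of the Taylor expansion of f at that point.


Singular points: {(-2, -2)}; classification: node.

Compute partial derivatives:
  f_x = 3*x**2 + 2*x*y + 14*x + 4*y + 16.
  f_y = x**2 + 4*x + 3*y**2 + 14*y + 20.
Scan x_0 ∈ {−4, ..., 4}. For each x_0, f_y(x_0, y) is a polynomial in y; find its integer roots y ∈ {−4, ..., 4}, then test f_x and f at those candidates.
  x = -4: f_y(-4, y) = 3*y**2 + 14*y + 20; no integer root y with |y| ≤ 4.
  x = -3: f_y(-3, y) = 3*y**2 + 14*y + 17; no integer root y with |y| ≤ 4.
  x = -2: f_y(-2, y) = 3*y**2 + 14*y + 16; vanishes at y ∈ {-2}. (-2, -2): f_x = 0, f = 0 — SINGULAR.
  x = -1: f_y(-1, y) = 3*y**2 + 14*y + 17; no integer root y with |y| ≤ 4.
  x = 0: f_y(0, y) = 3*y**2 + 14*y + 20; no integer root y with |y| ≤ 4.
  x = 1: f_y(1, y) = 3*y**2 + 14*y + 25; no integer root y with |y| ≤ 4.
  x = 2: f_y(2, y) = 3*y**2 + 14*y + 32; no integer root y with |y| ≤ 4.
  x = 3: f_y(3, y) = 3*y**2 + 14*y + 41; no integer root y with |y| ≤ 4.
  x = 4: f_y(4, y) = 3*y**2 + 14*y + 52; no integer root y with |y| ≤ 4.
Only singular point on the grid: (-2, -2).
Classify: substitute x = -2 + u, y = -2 + v and expand: f = u**3 + u**2*v - u**2 + v**3 + v**2.
No constant or linear terms (consistent with a singular point). Quadratic part: -u**2 + v**2. Cubic part: u**3 + u**2*v + v**3.
The quadratic part v**2 - u**2 = (v − u)(v + u) splits into two distinct linear factors, so there are two distinct tangent lines y − -2 = ±(x − -2) — this is a node (ordinary double point).
Classification: node.


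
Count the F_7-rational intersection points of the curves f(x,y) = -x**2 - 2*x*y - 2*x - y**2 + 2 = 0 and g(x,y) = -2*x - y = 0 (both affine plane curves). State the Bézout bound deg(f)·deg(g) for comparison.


Common zeros: ∅; count = 0; Bézout bound = 2.

deg(f) = 2, deg(g) = 1, so Bézout bound = 2.
Scan x ∈ F_7. For each x, list the y ∈ F_7 with f(x, y) ≡ 0 and those with g(x, y) ≡ 0 (mod 7); the common zeros in that column are the intersection.
  x = 0: f ≡ 0 at y ∈ {3, 4}; g ≡ 0 at y ∈ {0}; common: ∅.
  x = 1: f ≡ 0 at y ∈ {6}; g ≡ 0 at y ∈ {5}; common: ∅.
  x = 2: f ≡ 0 at y ∈ ∅; g ≡ 0 at y ∈ {3}; common: ∅.
  x = 3: f ≡ 0 at y ∈ ∅; g ≡ 0 at y ∈ {1}; common: ∅.
  x = 4: f ≡ 0 at y ∈ {2, 4}; g ≡ 0 at y ∈ {6}; common: ∅.
  x = 5: f ≡ 0 at y ∈ ∅; g ≡ 0 at y ∈ {4}; common: ∅.
  x = 6: f ≡ 0 at y ∈ {3, 6}; g ≡ 0 at y ∈ {2}; common: ∅.
Collecting: common zeros = ∅, so the count is 0.
Comparison with the Bézout bound: 0 ≤ 2 = deg(f)·deg(g), as expected for curves with no common component (the affine F_7-count falls short of the bound because intersections may lie at infinity, over extension fields, or carry multiplicity).


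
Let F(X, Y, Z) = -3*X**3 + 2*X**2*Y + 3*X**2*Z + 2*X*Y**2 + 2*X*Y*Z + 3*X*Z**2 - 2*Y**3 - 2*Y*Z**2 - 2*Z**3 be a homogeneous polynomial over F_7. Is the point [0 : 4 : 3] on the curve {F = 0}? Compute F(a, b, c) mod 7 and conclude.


F(0,4,3) ≡ 5 (mod 7); P is NOT on the curve.

Evaluate F(0, 4, 3) term-by-term (mod 7).
  -3*X**3 ↦ -3·0·1·1 = 0
  2*X**2*Y ↦ 2·0·4·1 = 0
  3*X**2*Z ↦ 3·0·1·3 = 0
  2*X*Y**2 ↦ 2·0·16·1 = 0
  2*X*Y*Z ↦ 2·0·4·3 = 0
  3*X*Z**2 ↦ 3·0·1·9 = 0
  -2*Y**3 ↦ -2·1·64·1 = -128
  -2*Y*Z**2 ↦ -2·1·4·9 = -72
  -2*Z**3 ↦ -2·1·1·27 = -54
Sum: F(0, 4, 3) = (0) + (0) + (0) + (0) + (0) + (0) + (-128) + (-72) + (-54) = -254.
Reducing mod 7: -254 ≡ 5 (mod 7).
Since F(a, b, c) ≡ 5 ≠ 0 (mod 7), P does NOT lie on the curve.


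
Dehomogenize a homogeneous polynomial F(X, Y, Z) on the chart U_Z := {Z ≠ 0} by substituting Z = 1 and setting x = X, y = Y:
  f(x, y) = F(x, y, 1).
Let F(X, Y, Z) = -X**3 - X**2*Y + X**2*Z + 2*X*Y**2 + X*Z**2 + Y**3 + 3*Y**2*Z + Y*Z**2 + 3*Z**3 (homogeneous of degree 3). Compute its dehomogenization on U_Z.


f(x, y) = -x**3 - x**2*y + x**2 + 2*x*y**2 + x + y**3 + 3*y**2 + y + 3

On U_Z we set Z = 1. Each monomial c·X^i·Y^j·Z^k in F becomes c·x^i·y^j·1^k = c·x^i·y^j.
Substituting Z = 1: F(X, Y, 1) = -x**3 - x**2*y + x**2 + 2*x*y**2 + x + y**3 + 3*y**2 + y + 3.
Note: deg(f) ≤ deg(F) = 3; strict inequality happens when F is divisible by Z (lost terms).


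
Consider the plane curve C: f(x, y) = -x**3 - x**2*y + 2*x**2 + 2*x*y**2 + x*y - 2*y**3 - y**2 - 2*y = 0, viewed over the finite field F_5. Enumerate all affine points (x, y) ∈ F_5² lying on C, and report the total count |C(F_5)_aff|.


Affine F_5-points: {(0, 0), (0, 1), (1, 2), (1, 3), (2, 0), (4, 3)}; count = 6.

For each of the 25 pairs (x, y) ∈ F_5², evaluate f(x, y) mod 5. Record the zeros.
  x = 0: [0↦0, 1↦0, 2↦1, 3↦1, 4↦3]  zeros at y ∈ {0, 1}
  x = 1: [0↦1, 1↦3, 2↦0, 3↦0, 4↦1]  zeros at y ∈ {2, 3}
  x = 2: [0↦0, 1↦2, 2↦3, 3↦1, 4↦4]  zeros at y ∈ {0}
  x = 3: [0↦1, 1↦1, 2↦4, 3↦3, 4↦1]  zeros at y ∈ ∅
  x = 4: [0↦3, 1↦4, 2↦2, 3↦0, 4↦1]  zeros at y ∈ {3}
Collecting zeros: affine points = {(0, 0), (0, 1), (1, 2), (1, 3), (2, 0), (4, 3)}.
Total count |C(F_5)_aff| = 6.


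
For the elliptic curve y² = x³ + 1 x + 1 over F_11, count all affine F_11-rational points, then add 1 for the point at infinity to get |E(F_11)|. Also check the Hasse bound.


Affine points = {(0, 1), (0, 10), (1, 5), (1, 6), (2, 0), (3, 3), (3, 8), (4, 5), (4, 6), (6, 5), (6, 6), (8, 2), (8, 9)}; affine count = 13; |E(F_11)| = 14.

Discriminant check: Δ ∝ 4a³ + 27b² = 4·1³ + 27·1² = 4·1 + 27·1 ≡ 9 (mod 11). Nonzero ⇒ E is nonsingular.
For each x ∈ F_11, compute rhs = x³ + 1·x + 1 mod 11, then count y ∈ F_11 with y² ≡ rhs.
  x = 0: rhs = 1, matching y values: 1, 10 (2 points).
  x = 1: rhs = 3, matching y values: 5, 6 (2 points).
  x = 2: rhs = 0, matching y values: 0 (1 points).
  x = 3: rhs = 9, matching y values: 3, 8 (2 points).
  x = 4: rhs = 3, matching y values: 5, 6 (2 points).
  x = 5: rhs = 10, matching y values: none (0 points).
  x = 6: rhs = 3, matching y values: 5, 6 (2 points).
  x = 7: rhs = 10, matching y values: none (0 points).
  x = 8: rhs = 4, matching y values: 2, 9 (2 points).
  x = 9: rhs = 2, matching y values: none (0 points).
  x = 10: rhs = 10, matching y values: none (0 points).
Total affine count: 13.
Full point count |E(F_11)| = 13 + 1 = 14.
Hasse bound: |14 − (11+1)| = |2| = 2 ≤ 2√11 ≈ 6.6332 ✓.


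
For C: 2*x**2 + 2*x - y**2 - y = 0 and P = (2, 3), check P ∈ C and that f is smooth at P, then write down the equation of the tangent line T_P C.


Tangent line at P: 10*x - 7*y + 1 = 0.

Step 1: f(2, 3) = 0, so P lies on C.
Step 2: partial derivatives
  f_x(x, y) = 4*x + 2, f_y(x, y) = -2*y - 1.
  f_x(P) = 10, f_y(P) = -7 (gradient nonzero, so P is smooth).
Step 3: tangent line at P: 10·(x − 2) + -7·(y − 3) = 0.
Expanding: 10*x - 7*y + 1 = 0.


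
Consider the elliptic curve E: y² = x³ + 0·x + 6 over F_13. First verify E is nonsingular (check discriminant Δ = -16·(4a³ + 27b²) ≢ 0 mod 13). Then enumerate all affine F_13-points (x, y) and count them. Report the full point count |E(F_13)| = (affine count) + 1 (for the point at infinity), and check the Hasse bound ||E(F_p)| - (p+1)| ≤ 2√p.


Affine points = {(2, 1), (2, 12), (5, 1), (5, 12), (6, 1), (6, 12)}; affine count = 6; |E(F_13)| = 7.

Discriminant check: Δ ∝ 4a³ + 27b² = 4·0³ + 27·6² = 4·0 + 27·36 ≡ 10 (mod 13). Nonzero ⇒ E is nonsingular.
For each x ∈ F_13, compute rhs = x³ + 0·x + 6 mod 13, then count y ∈ F_13 with y² ≡ rhs.
  x = 0: rhs = 6, matching y values: none (0 points).
  x = 1: rhs = 7, matching y values: none (0 points).
  x = 2: rhs = 1, matching y values: 1, 12 (2 points).
  x = 3: rhs = 7, matching y values: none (0 points).
  x = 4: rhs = 5, matching y values: none (0 points).
  x = 5: rhs = 1, matching y values: 1, 12 (2 points).
  x = 6: rhs = 1, matching y values: 1, 12 (2 points).
  x = 7: rhs = 11, matching y values: none (0 points).
  x = 8: rhs = 11, matching y values: none (0 points).
  x = 9: rhs = 7, matching y values: none (0 points).
  x = 10: rhs = 5, matching y values: none (0 points).
  x = 11: rhs = 11, matching y values: none (0 points).
  x = 12: rhs = 5, matching y values: none (0 points).
Total affine count: 6.
Full point count |E(F_13)| = 6 + 1 = 7.
Hasse bound: |7 − (13+1)| = |-7| = 7 ≤ 2√13 ≈ 7.2111 ✓.


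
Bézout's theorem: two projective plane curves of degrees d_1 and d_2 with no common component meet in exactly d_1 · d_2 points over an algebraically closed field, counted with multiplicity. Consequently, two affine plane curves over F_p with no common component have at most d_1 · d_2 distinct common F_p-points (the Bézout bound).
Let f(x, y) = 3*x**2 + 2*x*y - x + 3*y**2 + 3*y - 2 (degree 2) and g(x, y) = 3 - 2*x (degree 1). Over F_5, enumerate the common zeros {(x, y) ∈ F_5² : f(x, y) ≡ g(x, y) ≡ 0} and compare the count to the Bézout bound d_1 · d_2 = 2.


Common zeros: ∅; count = 0; Bézout bound = 2.

deg(f) = 2, deg(g) = 1, so Bézout bound = 2.
Scan x ∈ F_5. For each x, list the y ∈ F_5 with f(x, y) ≡ 0 and those with g(x, y) ≡ 0 (mod 5); the common zeros in that column are the intersection.
  x = 0: f ≡ 0 at y ∈ ∅; g ≡ 0 at y ∈ ∅; common: ∅.
  x = 1: f ≡ 0 at y ∈ {0}; g ≡ 0 at y ∈ ∅; common: ∅.
  x = 2: f ≡ 0 at y ∈ ∅; g ≡ 0 at y ∈ ∅; common: ∅.
  x = 3: f ≡ 0 at y ∈ ∅; g ≡ 0 at y ∈ ∅; common: ∅.
  x = 4: f ≡ 0 at y ∈ ∅; g ≡ 0 at y ∈ {0, 1, 2, 3, 4}; common: ∅.
Collecting: common zeros = ∅, so the count is 0.
Comparison with the Bézout bound: 0 ≤ 2 = deg(f)·deg(g), as expected for curves with no common component (the affine F_5-count falls short of the bound because intersections may lie at infinity, over extension fields, or carry multiplicity).


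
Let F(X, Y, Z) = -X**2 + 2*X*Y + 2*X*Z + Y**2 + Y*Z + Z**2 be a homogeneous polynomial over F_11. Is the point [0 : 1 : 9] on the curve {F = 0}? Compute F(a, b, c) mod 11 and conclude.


F(0,1,9) ≡ 3 (mod 11); P is NOT on the curve.

Evaluate F(0, 1, 9) term-by-term (mod 11).
  -X**2 ↦ -1·0·1·1 = 0
  2*X*Y ↦ 2·0·1·1 = 0
  2*X*Z ↦ 2·0·1·9 = 0
  Y**2 ↦ 1·1·1·1 = 1
  Y*Z ↦ 1·1·1·9 = 9
  Z**2 ↦ 1·1·1·81 = 81
Sum: F(0, 1, 9) = (0) + (0) + (0) + (1) + (9) + (81) = 91.
Reducing mod 11: 91 ≡ 3 (mod 11).
Since F(a, b, c) ≡ 3 ≠ 0 (mod 11), P does NOT lie on the curve.


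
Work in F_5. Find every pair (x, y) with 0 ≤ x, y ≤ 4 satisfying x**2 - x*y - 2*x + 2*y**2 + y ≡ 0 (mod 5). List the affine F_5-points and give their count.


Affine F_5-points: {(0, 0), (0, 2), (2, 0), (2, 3), (3, 3), (4, 2)}; count = 6.

For each of the 25 pairs (x, y) ∈ F_5², evaluate f(x, y) mod 5. Record the zeros.
  x = 0: [0↦0, 1↦3, 2↦0, 3↦1, 4↦1]  zeros at y ∈ {0, 2}
  x = 1: [0↦4, 1↦1, 2↦2, 3↦2, 4↦1]  zeros at y ∈ ∅
  x = 2: [0↦0, 1↦1, 2↦1, 3↦0, 4↦3]  zeros at y ∈ {0, 3}
  x = 3: [0↦3, 1↦3, 2↦2, 3↦0, 4↦2]  zeros at y ∈ {3}
  x = 4: [0↦3, 1↦2, 2↦0, 3↦2, 4↦3]  zeros at y ∈ {2}
Collecting zeros: affine points = {(0, 0), (0, 2), (2, 0), (2, 3), (3, 3), (4, 2)}.
Total count |C(F_5)_aff| = 6.


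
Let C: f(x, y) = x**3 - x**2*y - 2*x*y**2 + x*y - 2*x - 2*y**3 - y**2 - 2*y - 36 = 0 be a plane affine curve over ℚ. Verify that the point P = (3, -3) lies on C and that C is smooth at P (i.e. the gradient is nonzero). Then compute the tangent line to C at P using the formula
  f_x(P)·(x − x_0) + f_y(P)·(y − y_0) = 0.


Tangent line at P: 22*x - 20*y - 126 = 0.

Step 1: f(3, -3) = 0, so P lies on C.
Step 2: partial derivatives
  f_x(x, y) = 3*x**2 - 2*x*y - 2*y**2 + y - 2, f_y(x, y) = -x**2 - 4*x*y + x - 6*y**2 - 2*y - 2.
  f_x(P) = 22, f_y(P) = -20 (gradient nonzero, so P is smooth).
Step 3: tangent line at P: 22·(x − 3) + -20·(y − -3) = 0.
Expanding: 22*x - 20*y - 126 = 0.


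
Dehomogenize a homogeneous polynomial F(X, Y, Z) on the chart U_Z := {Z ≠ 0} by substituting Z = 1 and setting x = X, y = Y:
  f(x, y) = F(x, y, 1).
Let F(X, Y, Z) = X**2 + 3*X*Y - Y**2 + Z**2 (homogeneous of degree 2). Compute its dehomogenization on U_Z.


f(x, y) = x**2 + 3*x*y - y**2 + 1

On U_Z we set Z = 1. Each monomial c·X^i·Y^j·Z^k in F becomes c·x^i·y^j·1^k = c·x^i·y^j.
Substituting Z = 1: F(X, Y, 1) = x**2 + 3*x*y - y**2 + 1.
Note: deg(f) ≤ deg(F) = 2; strict inequality happens when F is divisible by Z (lost terms).


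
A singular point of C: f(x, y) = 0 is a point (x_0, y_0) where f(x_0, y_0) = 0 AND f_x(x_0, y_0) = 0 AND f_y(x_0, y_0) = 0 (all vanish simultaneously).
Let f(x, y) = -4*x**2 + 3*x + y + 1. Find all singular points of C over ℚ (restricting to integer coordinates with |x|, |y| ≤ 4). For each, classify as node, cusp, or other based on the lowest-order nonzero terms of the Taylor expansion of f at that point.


No singular points in the scanned grid; C is smooth there.

Compute partial derivatives:
  f_x = 3 - 8*x.
  f_y = 1.
f_y = 1 is a nonzero constant, so f_y never vanishes: no point (x, y) can satisfy f = f_x = f_y = 0. In particular no (x, y) ∈ {−4, ..., 4}² is singular; the curve is smooth.


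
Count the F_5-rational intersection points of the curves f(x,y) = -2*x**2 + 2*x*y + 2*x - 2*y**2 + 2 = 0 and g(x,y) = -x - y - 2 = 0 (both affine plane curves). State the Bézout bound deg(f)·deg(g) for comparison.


Common zeros: {(2, 1), (3, 0)}; count = 2; Bézout bound = 2.

deg(f) = 2, deg(g) = 1, so Bézout bound = 2.
Scan x ∈ F_5. For each x, list the y ∈ F_5 with f(x, y) ≡ 0 and those with g(x, y) ≡ 0 (mod 5); the common zeros in that column are the intersection.
  x = 0: f ≡ 0 at y ∈ {1, 4}; g ≡ 0 at y ∈ {3}; common: ∅.
  x = 1: f ≡ 0 at y ∈ {3}; g ≡ 0 at y ∈ {2}; common: ∅.
  x = 2: f ≡ 0 at y ∈ {1}; g ≡ 0 at y ∈ {1}; common: {1}.
  x = 3: f ≡ 0 at y ∈ {0, 3}; g ≡ 0 at y ∈ {0}; common: {0}.
  x = 4: f ≡ 0 at y ∈ ∅; g ≡ 0 at y ∈ {4}; common: ∅.
Collecting: common zeros = {(2, 1), (3, 0)}, so the count is 2.
Comparison with the Bézout bound: 2 ≤ 2 = deg(f)·deg(g), as expected for curves with no common component (the bound is attained).


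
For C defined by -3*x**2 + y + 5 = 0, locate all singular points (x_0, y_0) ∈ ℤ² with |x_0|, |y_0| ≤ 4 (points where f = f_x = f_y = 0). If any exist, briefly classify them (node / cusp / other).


No singular points in the scanned grid; C is smooth there.

Compute partial derivatives:
  f_x = -6*x.
  f_y = 1.
f_y = 1 is a nonzero constant, so f_y never vanishes: no point (x, y) can satisfy f = f_x = f_y = 0. In particular no (x, y) ∈ {−4, ..., 4}² is singular; the curve is smooth.


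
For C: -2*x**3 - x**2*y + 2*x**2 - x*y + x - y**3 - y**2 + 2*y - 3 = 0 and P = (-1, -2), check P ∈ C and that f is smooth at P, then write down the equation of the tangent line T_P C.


Tangent line at P: -11*x - 6*y - 23 = 0.

Step 1: f(-1, -2) = 0, so P lies on C.
Step 2: partial derivatives
  f_x(x, y) = -6*x**2 - 2*x*y + 4*x - y + 1, f_y(x, y) = -x**2 - x - 3*y**2 - 2*y + 2.
  f_x(P) = -11, f_y(P) = -6 (gradient nonzero, so P is smooth).
Step 3: tangent line at P: -11·(x − -1) + -6·(y − -2) = 0.
Expanding: -11*x - 6*y - 23 = 0.


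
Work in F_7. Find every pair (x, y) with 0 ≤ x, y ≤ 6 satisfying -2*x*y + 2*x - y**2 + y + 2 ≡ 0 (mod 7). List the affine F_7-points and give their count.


Affine F_7-points: {(0, 2), (0, 6), (3, 4), (3, 5), (6, 0), (6, 3)}; count = 6.

For each of the 49 pairs (x, y) ∈ F_7², evaluate f(x, y) mod 7. Record the zeros.
  x = 0: [0↦2, 1↦2, 2↦0, 3↦3, 4↦4, 5↦3, 6↦0]  zeros at y ∈ {2, 6}
  x = 1: [0↦4, 1↦2, 2↦5, 3↦6, 4↦5, 5↦2, 6↦4]  zeros at y ∈ ∅
  x = 2: [0↦6, 1↦2, 2↦3, 3↦2, 4↦6, 5↦1, 6↦1]  zeros at y ∈ ∅
  x = 3: [0↦1, 1↦2, 2↦1, 3↦5, 4↦0, 5↦0, 6↦5]  zeros at y ∈ {4, 5}
  x = 4: [0↦3, 1↦2, 2↦6, 3↦1, 4↦1, 5↦6, 6↦2]  zeros at y ∈ ∅
  x = 5: [0↦5, 1↦2, 2↦4, 3↦4, 4↦2, 5↦5, 6↦6]  zeros at y ∈ ∅
  x = 6: [0↦0, 1↦2, 2↦2, 3↦0, 4↦3, 5↦4, 6↦3]  zeros at y ∈ {0, 3}
Collecting zeros: affine points = {(0, 2), (0, 6), (3, 4), (3, 5), (6, 0), (6, 3)}.
Total count |C(F_7)_aff| = 6.


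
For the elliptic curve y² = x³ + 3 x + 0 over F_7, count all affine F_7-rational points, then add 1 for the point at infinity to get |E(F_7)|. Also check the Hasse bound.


Affine points = {(0, 0), (1, 2), (1, 5), (2, 0), (3, 1), (3, 6), (5, 0)}; affine count = 7; |E(F_7)| = 8.

Discriminant check: Δ ∝ 4a³ + 27b² = 4·3³ + 27·0² = 4·27 + 27·0 ≡ 3 (mod 7). Nonzero ⇒ E is nonsingular.
For each x ∈ F_7, compute rhs = x³ + 3·x + 0 mod 7, then count y ∈ F_7 with y² ≡ rhs.
  x = 0: rhs = 0, matching y values: 0 (1 points).
  x = 1: rhs = 4, matching y values: 2, 5 (2 points).
  x = 2: rhs = 0, matching y values: 0 (1 points).
  x = 3: rhs = 1, matching y values: 1, 6 (2 points).
  x = 4: rhs = 6, matching y values: none (0 points).
  x = 5: rhs = 0, matching y values: 0 (1 points).
  x = 6: rhs = 3, matching y values: none (0 points).
Total affine count: 7.
Full point count |E(F_7)| = 7 + 1 = 8.
Hasse bound: |8 − (7+1)| = |0| = 0 ≤ 2√7 ≈ 5.2915 ✓.


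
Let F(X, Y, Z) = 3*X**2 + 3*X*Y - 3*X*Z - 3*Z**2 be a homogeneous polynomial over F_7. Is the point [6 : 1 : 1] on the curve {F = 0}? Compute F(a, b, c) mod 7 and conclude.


F(6,1,1) ≡ 0 (mod 7); P is on the curve.

Evaluate F(6, 1, 1) term-by-term (mod 7).
  3*X**2 ↦ 3·36·1·1 = 108
  3*X*Y ↦ 3·6·1·1 = 18
  -3*X*Z ↦ -3·6·1·1 = -18
  -3*Z**2 ↦ -3·1·1·1 = -3
Sum: F(6, 1, 1) = (108) + (18) + (-18) + (-3) = 105.
Reducing mod 7: 105 ≡ 0 (mod 7).
Since F(a, b, c) ≡ 0 (mod 7), P lies on the curve.


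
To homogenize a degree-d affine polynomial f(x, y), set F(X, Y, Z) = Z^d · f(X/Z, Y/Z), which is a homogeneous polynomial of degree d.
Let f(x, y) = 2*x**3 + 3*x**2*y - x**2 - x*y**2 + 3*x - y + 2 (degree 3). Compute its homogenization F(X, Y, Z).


F(X, Y, Z) = 2*X**3 + 3*X**2*Y - X**2*Z - X*Y**2 + 3*X*Z**2 - Y*Z**2 + 2*Z**3

deg(f) = 3.
Substitute x = X/Z, y = Y/Z into f, then multiply by Z^3.
  monomial 2·x^3·y^0 ↦ 2·X^3·Y^0·Z^0.
  monomial 3·x^2·y^1 ↦ 3·X^2·Y^1·Z^0.
  monomial -1·x^2·y^0 ↦ -1·X^2·Y^0·Z^1.
  monomial -1·x^1·y^2 ↦ -1·X^1·Y^2·Z^0.
  monomial 3·x^1·y^0 ↦ 3·X^1·Y^0·Z^2.
  monomial -1·x^0·y^1 ↦ -1·X^0·Y^1·Z^2.
  monomial 2·x^0·y^0 ↦ 2·X^0·Y^0·Z^3.
Collecting: F(X, Y, Z) = 2*X**3 + 3*X**2*Y - X**2*Z - X*Y**2 + 3*X*Z**2 - Y*Z**2 + 2*Z**3.


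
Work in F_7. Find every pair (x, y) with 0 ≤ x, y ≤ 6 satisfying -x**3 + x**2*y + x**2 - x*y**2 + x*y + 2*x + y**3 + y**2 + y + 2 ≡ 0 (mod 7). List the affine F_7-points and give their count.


Affine F_7-points: {(1, 6), (2, 6), (4, 2), (4, 6), (6, 5)}; count = 5.

For each of the 49 pairs (x, y) ∈ F_7², evaluate f(x, y) mod 7. Record the zeros.
  x = 0: [0↦2, 1↦5, 2↦2, 3↦6, 4↦2, 5↦3, 6↦1]  zeros at y ∈ ∅
  x = 1: [0↦4, 1↦1, 2↦4, 3↦5, 4↦3, 5↦4, 6↦0]  zeros at y ∈ {6}
  x = 2: [0↦2, 1↦2, 2↦6, 3↦6, 4↦1, 5↦4, 6↦0]  zeros at y ∈ {6}
  x = 3: [0↦4, 1↦2, 2↦2, 3↦3, 4↦4, 5↦4, 6↦2]  zeros at y ∈ ∅
  x = 4: [0↦4, 1↦2, 2↦0, 3↦4, 4↦6, 5↦5, 6↦0]  zeros at y ∈ {2, 6}
  x = 5: [0↦3, 1↦3, 2↦1, 3↦3, 4↦1, 5↦1, 6↦2]  zeros at y ∈ ∅
  x = 6: [0↦2, 1↦6, 2↦6, 3↦1, 4↦4, 5↦0, 6↦2]  zeros at y ∈ {5}
Collecting zeros: affine points = {(1, 6), (2, 6), (4, 2), (4, 6), (6, 5)}.
Total count |C(F_7)_aff| = 5.
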